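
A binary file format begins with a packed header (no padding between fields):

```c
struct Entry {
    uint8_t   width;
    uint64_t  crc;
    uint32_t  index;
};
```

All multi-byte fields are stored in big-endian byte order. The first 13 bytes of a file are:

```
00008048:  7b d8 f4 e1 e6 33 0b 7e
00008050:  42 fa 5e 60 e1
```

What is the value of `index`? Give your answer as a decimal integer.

4200489185

`index` follows `width` (1 B), `crc` (8 B), so it starts at offset 1 + 8 = 9 and occupies 4 bytes.
Bytes at offsets 9..12: FA 5E 60 E1.
In big-endian order the high byte comes first in memory.
The bytes are already most-significant first: 0xFA5E60E1.
0xFA5E60E1 = 4200489185.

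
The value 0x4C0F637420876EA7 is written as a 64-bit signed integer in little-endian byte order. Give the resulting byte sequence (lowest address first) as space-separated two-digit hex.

A7 6E 87 20 74 63 0F 4C

Split into bytes (most-significant first): 4C 0F 63 74 20 87 6E A7.
In little-endian order the low byte comes first in memory.
So at ascending addresses the bytes are A7 6E 87 20 74 63 0F 4C.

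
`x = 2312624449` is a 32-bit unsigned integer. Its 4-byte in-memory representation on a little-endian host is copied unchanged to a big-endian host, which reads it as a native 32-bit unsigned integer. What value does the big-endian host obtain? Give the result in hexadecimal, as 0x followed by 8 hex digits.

2312624449 in 32-bit hexadecimal is 0x89D7D941.
Stored little-endian, the bytes at ascending addresses are 41 D9 D7 89.
Read back as big-endian, the last byte is least significant, giving 0x41D9D789.

0x41D9D789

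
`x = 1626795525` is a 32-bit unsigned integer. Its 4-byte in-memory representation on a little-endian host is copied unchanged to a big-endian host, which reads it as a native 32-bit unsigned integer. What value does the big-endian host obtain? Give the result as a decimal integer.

99546720

1626795525 in 32-bit hexadecimal is 0x60F6EE05.
Stored little-endian, the bytes at ascending addresses are 05 EE F6 60.
Read back as big-endian, the last byte is least significant, giving 0x05EEF660.
0x05EEF660 = 99546720.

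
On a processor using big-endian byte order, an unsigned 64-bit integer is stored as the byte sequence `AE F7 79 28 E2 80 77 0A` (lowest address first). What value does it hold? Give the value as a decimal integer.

In big-endian order the high byte comes first in memory.
The bytes are already most-significant first: 0xAEF77928E280770A.
0xAEF77928E280770A = 12607678898352715530.

12607678898352715530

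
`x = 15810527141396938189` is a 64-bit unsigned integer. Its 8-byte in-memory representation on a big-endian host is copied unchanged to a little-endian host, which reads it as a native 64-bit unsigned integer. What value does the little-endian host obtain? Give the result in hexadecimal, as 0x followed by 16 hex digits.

15810527141396938189 in 64-bit hexadecimal is 0xDB6A46AAD6A2FDCD.
Stored big-endian, the bytes at ascending addresses are DB 6A 46 AA D6 A2 FD CD.
Read back as little-endian, the first byte is least significant, giving 0xCDFDA2D6AA466ADB.

0xCDFDA2D6AA466ADB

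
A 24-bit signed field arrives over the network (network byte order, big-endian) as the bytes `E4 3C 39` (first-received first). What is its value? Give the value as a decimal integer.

In big-endian order the high byte comes first in memory.
The bytes are already most-significant first: 0xE43C39.
Top bit is set, so as a signed 24-bit value this is 0xE43C39 − 2^24 = -1819591.

-1819591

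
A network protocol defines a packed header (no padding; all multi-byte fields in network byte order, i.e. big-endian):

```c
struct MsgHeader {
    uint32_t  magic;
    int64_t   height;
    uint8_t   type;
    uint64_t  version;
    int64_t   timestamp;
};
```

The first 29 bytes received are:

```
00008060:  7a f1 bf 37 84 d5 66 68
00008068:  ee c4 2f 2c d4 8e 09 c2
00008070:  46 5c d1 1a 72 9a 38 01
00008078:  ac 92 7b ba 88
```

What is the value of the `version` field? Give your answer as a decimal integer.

10234925235636869746

`version` follows `magic` (4 B), `height` (8 B), `type` (1 B), so it starts at offset 4 + 8 + 1 = 13 and occupies 8 bytes.
Bytes at offsets 13..20: 8E 09 C2 46 5C D1 1A 72.
Big-endian stores the most-significant byte at the lowest address.
The bytes are already most-significant first: 0x8E09C2465CD11A72.
0x8E09C2465CD11A72 = 10234925235636869746.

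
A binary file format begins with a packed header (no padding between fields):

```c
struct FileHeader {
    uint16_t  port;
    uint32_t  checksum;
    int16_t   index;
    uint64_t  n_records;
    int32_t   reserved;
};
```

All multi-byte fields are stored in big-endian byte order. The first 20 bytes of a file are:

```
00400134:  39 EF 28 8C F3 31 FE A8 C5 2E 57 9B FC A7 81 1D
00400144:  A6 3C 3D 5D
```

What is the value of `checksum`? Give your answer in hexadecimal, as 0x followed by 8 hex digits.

0x288CF331

`checksum` follows `port` (2 bytes), so it starts at byte offset 2 and occupies 4 bytes.
Bytes at offsets 2..5: 28 8C F3 31.
In big-endian order the high byte comes first in memory.
The bytes are already most-significant first: 0x288CF331.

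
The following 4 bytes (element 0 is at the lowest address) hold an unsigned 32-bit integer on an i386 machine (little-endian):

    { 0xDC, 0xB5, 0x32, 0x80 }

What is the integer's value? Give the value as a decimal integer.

2150807004

Little-endian stores the least-significant byte at the lowest address.
Reassemble most-significant byte first: 80 32 B5 DC → 0x8032B5DC.
0x8032B5DC = 2150807004.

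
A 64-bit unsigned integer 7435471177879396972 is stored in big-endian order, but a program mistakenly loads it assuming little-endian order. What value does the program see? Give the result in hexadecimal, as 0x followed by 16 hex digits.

0x6C222837A4193067

7435471177879396972 in 64-bit hexadecimal is 0x673019A43728226C.
Stored big-endian, the bytes at ascending addresses are 67 30 19 A4 37 28 22 6C.
Read back as little-endian, the first byte is least significant, giving 0x6C222837A4193067.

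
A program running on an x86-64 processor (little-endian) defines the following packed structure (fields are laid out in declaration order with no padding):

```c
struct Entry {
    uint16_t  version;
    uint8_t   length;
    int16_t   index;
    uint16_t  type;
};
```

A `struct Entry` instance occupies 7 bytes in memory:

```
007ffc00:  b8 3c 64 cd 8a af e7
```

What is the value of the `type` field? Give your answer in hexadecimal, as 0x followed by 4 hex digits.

0xE7AF

`type` follows `version` (2 B), `length` (1 B), `index` (2 B), so it starts at offset 2 + 1 + 2 = 5 and occupies 2 bytes.
Bytes at offsets 5..6: AF E7.
Little-endian: lowest address holds the least-significant byte.
Reassemble most-significant byte first: E7 AF → 0xE7AF.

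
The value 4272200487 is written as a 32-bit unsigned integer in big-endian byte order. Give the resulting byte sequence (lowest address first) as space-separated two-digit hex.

4272200487 in hexadecimal, padded to 32 bits, is 0xFEA49B27.
Split into bytes (most-significant first): FE A4 9B 27.
Big-endian stores the most-significant byte at the lowest address.
So the memory order matches the most-significant-first order: FE A4 9B 27.

FE A4 9B 27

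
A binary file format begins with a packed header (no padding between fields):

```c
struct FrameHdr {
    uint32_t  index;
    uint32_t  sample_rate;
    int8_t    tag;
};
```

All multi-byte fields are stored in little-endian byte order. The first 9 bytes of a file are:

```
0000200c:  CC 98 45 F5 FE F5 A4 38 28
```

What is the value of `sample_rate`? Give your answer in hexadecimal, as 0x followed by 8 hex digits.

`sample_rate` follows `index` (4 bytes), so it starts at byte offset 4 and occupies 4 bytes.
Bytes at offsets 4..7: FE F5 A4 38.
In little-endian order the low byte comes first in memory.
Reassemble most-significant byte first: 38 A4 F5 FE → 0x38A4F5FE.

0x38A4F5FE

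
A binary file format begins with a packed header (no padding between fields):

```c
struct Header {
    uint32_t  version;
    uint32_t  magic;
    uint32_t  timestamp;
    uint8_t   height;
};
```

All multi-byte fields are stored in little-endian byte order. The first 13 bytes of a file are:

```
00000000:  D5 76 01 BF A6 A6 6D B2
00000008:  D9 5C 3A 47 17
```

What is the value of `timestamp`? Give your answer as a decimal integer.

1195007193

`timestamp` follows `version` (4 B), `magic` (4 B), so it starts at offset 4 + 4 = 8 and occupies 4 bytes.
Bytes at offsets 8..11: D9 5C 3A 47.
Little-endian stores the least-significant byte at the lowest address.
Reassemble most-significant byte first: 47 3A 5C D9 → 0x473A5CD9.
0x473A5CD9 = 1195007193.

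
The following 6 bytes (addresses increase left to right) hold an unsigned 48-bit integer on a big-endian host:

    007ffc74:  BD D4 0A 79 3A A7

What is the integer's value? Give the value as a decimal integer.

In big-endian order the high byte comes first in memory.
The bytes are already most-significant first: 0xBDD40A793AA7.
0xBDD40A793AA7 = 208718406433447.

208718406433447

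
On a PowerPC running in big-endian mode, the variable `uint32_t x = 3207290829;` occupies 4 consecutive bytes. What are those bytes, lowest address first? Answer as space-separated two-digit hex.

BF 2B 5F CD

3207290829 in hexadecimal, padded to 32 bits, is 0xBF2B5FCD.
Split into bytes (most-significant first): BF 2B 5F CD.
Big-endian: lowest address holds the most-significant byte.
So the memory order matches the most-significant-first order: BF 2B 5F CD.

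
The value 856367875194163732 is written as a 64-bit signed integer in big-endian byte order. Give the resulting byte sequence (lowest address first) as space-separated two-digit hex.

856367875194163732 in hexadecimal, padded to 64 bits, is 0x0BE26E0B96011214.
Split into bytes (most-significant first): 0B E2 6E 0B 96 01 12 14.
In big-endian order the high byte comes first in memory.
So the memory order matches the most-significant-first order: 0B E2 6E 0B 96 01 12 14.

0B E2 6E 0B 96 01 12 14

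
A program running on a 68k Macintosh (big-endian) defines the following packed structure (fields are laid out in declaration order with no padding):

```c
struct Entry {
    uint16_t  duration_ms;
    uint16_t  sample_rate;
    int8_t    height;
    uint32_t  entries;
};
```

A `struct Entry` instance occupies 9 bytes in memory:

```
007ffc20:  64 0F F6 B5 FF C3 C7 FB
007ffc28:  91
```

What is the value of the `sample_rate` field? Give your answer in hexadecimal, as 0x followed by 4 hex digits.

0xF6B5

`sample_rate` follows `duration_ms` (2 bytes), so it starts at byte offset 2 and occupies 2 bytes.
Bytes at offsets 2..3: F6 B5.
Big-endian stores the most-significant byte at the lowest address.
The bytes are already most-significant first: 0xF6B5.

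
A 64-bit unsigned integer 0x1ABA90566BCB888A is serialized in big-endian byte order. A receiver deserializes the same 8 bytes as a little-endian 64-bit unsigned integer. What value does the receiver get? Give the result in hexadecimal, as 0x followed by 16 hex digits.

Stored big-endian, the bytes at ascending addresses are 1A BA 90 56 6B CB 88 8A.
Read back as little-endian, the first byte is least significant, giving 0x8A88CB6B5690BA1A.

0x8A88CB6B5690BA1A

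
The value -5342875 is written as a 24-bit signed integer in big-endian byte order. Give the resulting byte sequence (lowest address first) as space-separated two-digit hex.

AE 79 65

Two's complement of -5342875 in 24 bits: 5342875 = 0x51869B; invert → 0xAE7964; add 1 → 0xAE7965.
Split into bytes (most-significant first): AE 79 65.
In big-endian order the high byte comes first in memory.
So the memory order matches the most-significant-first order: AE 79 65.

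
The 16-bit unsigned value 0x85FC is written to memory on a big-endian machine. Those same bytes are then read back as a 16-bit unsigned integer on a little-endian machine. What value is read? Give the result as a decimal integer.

64645

Stored big-endian, the bytes at ascending addresses are 85 FC.
Read back as little-endian, the first byte is least significant, giving 0xFC85.
0xFC85 = 64645.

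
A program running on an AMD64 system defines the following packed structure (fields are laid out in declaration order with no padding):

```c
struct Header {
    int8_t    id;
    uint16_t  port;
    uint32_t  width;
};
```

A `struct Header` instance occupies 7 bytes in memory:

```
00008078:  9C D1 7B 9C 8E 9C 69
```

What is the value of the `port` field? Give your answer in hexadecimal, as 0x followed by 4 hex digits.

`port` follows `id` (1 byte), so it starts at byte offset 1 and occupies 2 bytes.
Bytes at offsets 1..2: D1 7B.
Little-endian: lowest address holds the least-significant byte.
Reassemble most-significant byte first: 7B D1 → 0x7BD1.

0x7BD1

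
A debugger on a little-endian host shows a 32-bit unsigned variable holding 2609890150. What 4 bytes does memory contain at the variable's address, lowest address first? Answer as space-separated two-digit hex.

66 C3 8F 9B

2609890150 in hexadecimal, padded to 32 bits, is 0x9B8FC366.
Split into bytes (most-significant first): 9B 8F C3 66.
In little-endian order the low byte comes first in memory.
So at ascending addresses the bytes are 66 C3 8F 9B.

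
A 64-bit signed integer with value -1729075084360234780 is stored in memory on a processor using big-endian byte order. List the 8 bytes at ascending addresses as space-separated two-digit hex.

Two's complement of -1729075084360234780 in 64 bits: 1729075084360234780 = 0x17FEE8A0D145371C; invert → 0xE801175F2EBAC8E3; add 1 → 0xE801175F2EBAC8E4.
Split into bytes (most-significant first): E8 01 17 5F 2E BA C8 E4.
Big-endian: lowest address holds the most-significant byte.
So the memory order matches the most-significant-first order: E8 01 17 5F 2E BA C8 E4.

E8 01 17 5F 2E BA C8 E4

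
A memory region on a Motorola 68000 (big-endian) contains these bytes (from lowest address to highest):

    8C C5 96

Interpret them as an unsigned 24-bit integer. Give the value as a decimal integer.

In big-endian order the high byte comes first in memory.
The bytes are already most-significant first: 0x8CC596.
0x8CC596 = 9225622.

9225622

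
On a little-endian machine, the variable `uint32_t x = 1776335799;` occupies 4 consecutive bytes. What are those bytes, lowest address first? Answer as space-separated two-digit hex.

1776335799 in hexadecimal, padded to 32 bits, is 0x69E0BBB7.
Split into bytes (most-significant first): 69 E0 BB B7.
In little-endian order the low byte comes first in memory.
So at ascending addresses the bytes are B7 BB E0 69.

B7 BB E0 69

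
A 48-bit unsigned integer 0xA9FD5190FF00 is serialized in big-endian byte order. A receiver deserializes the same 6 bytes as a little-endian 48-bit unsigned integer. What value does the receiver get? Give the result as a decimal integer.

Stored big-endian, the bytes at ascending addresses are A9 FD 51 90 FF 00.
Read back as little-endian, the first byte is least significant, giving 0x00FF9051FDA9.
0x00FF9051FDA9 = 1097637952937.

1097637952937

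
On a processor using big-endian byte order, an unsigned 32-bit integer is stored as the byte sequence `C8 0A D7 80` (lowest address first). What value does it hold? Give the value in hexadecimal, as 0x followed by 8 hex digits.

Big-endian: lowest address holds the most-significant byte.
The bytes are already most-significant first: 0xC80AD780.

0xC80AD780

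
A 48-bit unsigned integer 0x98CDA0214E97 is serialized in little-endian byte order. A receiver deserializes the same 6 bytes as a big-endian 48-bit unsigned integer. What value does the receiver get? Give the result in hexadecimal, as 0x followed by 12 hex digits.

Stored little-endian, the bytes at ascending addresses are 97 4E 21 A0 CD 98.
Read back as big-endian, the last byte is least significant, giving 0x974E21A0CD98.

0x974E21A0CD98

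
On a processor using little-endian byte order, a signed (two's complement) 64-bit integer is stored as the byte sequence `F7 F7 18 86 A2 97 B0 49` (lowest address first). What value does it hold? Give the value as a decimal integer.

5309910684960094199

Little-endian stores the least-significant byte at the lowest address.
Reassemble most-significant byte first: 49 B0 97 A2 86 18 F7 F7 → 0x49B097A28618F7F7.
0x49B097A28618F7F7 = 5309910684960094199.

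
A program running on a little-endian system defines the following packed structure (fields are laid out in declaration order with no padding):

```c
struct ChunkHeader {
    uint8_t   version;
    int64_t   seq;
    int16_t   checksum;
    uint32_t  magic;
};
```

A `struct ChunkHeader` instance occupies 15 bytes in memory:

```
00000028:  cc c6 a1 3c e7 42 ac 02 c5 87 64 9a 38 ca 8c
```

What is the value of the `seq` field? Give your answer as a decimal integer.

-4250645694936997434

`seq` follows `version` (1 byte), so it starts at byte offset 1 and occupies 8 bytes.
Bytes at offsets 1..8: C6 A1 3C E7 42 AC 02 C5.
In little-endian order the low byte comes first in memory.
Reassemble most-significant byte first: C5 02 AC 42 E7 3C A1 C6 → 0xC502AC42E73CA1C6.
Top bit is set, so as a signed 64-bit value this is 0xC502AC42E73CA1C6 − 2^64 = -4250645694936997434.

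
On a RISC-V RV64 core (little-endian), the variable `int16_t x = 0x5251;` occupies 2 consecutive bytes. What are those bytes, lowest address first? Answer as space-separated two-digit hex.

51 52

Split into bytes (most-significant first): 52 51.
Little-endian stores the least-significant byte at the lowest address.
So at ascending addresses the bytes are 51 52.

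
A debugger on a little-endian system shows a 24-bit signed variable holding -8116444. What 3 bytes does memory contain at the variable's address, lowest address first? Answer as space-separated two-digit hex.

24 27 84

Two's complement of -8116444 in 24 bits: 8116444 = 0x7BD8DC; invert → 0x842723; add 1 → 0x842724.
Split into bytes (most-significant first): 84 27 24.
Little-endian: lowest address holds the least-significant byte.
So at ascending addresses the bytes are 24 27 84.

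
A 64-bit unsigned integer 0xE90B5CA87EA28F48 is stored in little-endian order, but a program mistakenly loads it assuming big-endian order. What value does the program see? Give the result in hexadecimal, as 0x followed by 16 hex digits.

Stored little-endian, the bytes at ascending addresses are 48 8F A2 7E A8 5C 0B E9.
Read back as big-endian, the last byte is least significant, giving 0x488FA27EA85C0BE9.

0x488FA27EA85C0BE9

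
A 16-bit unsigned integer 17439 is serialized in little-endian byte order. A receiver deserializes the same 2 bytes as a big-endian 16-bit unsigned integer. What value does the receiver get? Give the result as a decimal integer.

8004

17439 in 16-bit hexadecimal is 0x441F.
Stored little-endian, the bytes at ascending addresses are 1F 44.
Read back as big-endian, the last byte is least significant, giving 0x1F44.
0x1F44 = 8004.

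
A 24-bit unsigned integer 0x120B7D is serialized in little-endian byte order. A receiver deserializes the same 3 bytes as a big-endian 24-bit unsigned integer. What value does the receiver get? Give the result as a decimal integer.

Stored little-endian, the bytes at ascending addresses are 7D 0B 12.
Read back as big-endian, the last byte is least significant, giving 0x7D0B12.
0x7D0B12 = 8194834.

8194834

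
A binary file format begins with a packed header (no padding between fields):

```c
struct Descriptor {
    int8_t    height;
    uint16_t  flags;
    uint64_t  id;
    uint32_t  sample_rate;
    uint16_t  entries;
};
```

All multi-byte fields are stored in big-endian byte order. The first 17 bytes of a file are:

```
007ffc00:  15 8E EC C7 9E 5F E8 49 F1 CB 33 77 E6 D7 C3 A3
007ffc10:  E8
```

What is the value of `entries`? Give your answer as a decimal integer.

`entries` follows `height` (1 B), `flags` (2 B), `id` (8 B), `sample_rate` (4 B), so it starts at offset 1 + 2 + 8 + 4 = 15 and occupies 2 bytes.
Bytes at offsets 15..16: A3 E8.
Big-endian: lowest address holds the most-significant byte.
The bytes are already most-significant first: 0xA3E8.
0xA3E8 = 41960.

41960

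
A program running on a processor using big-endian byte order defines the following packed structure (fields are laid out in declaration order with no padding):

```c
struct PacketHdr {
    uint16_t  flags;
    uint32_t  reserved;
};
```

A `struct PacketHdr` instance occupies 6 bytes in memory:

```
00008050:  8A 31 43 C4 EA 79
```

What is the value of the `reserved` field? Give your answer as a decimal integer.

`reserved` follows `flags` (2 bytes), so it starts at byte offset 2 and occupies 4 bytes.
Bytes at offsets 2..5: 43 C4 EA 79.
Big-endian: lowest address holds the most-significant byte.
The bytes are already most-significant first: 0x43C4EA79.
0x43C4EA79 = 1136978553.

1136978553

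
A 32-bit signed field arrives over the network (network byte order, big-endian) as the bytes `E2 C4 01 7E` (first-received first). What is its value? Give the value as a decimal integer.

-490471042

In big-endian order the high byte comes first in memory.
The bytes are already most-significant first: 0xE2C4017E.
Top bit is set, so as a signed 32-bit value this is 0xE2C4017E − 2^32 = -490471042.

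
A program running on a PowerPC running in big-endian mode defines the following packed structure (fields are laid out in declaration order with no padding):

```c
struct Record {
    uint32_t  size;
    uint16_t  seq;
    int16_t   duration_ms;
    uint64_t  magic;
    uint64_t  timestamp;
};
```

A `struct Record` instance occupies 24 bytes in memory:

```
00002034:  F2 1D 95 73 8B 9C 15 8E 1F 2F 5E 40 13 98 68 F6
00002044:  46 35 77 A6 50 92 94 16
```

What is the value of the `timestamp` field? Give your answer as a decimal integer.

`timestamp` follows `size` (4 B), `seq` (2 B), `duration_ms` (2 B), `magic` (8 B), so it starts at offset 4 + 2 + 2 + 8 = 16 and occupies 8 bytes.
Bytes at offsets 16..23: 46 35 77 A6 50 92 94 16.
Big-endian stores the most-significant byte at the lowest address.
The bytes are already most-significant first: 0x463577A650929416.
0x463577A650929416 = 5059081312620680214.

5059081312620680214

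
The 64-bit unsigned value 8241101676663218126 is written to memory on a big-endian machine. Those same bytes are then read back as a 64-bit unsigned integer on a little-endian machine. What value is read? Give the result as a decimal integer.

8241101676663218126 in 64-bit hexadecimal is 0x725E464FCB631FCE.
Stored big-endian, the bytes at ascending addresses are 72 5E 46 4F CB 63 1F CE.
Read back as little-endian, the first byte is least significant, giving 0xCE1F63CB4F465E72.
0xCE1F63CB4F465E72 = 14852699820950707826.

14852699820950707826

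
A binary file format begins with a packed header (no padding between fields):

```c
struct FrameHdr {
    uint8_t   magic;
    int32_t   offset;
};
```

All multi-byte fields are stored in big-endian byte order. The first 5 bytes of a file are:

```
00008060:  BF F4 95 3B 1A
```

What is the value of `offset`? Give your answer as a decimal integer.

-191546598

`offset` follows `magic` (1 byte), so it starts at byte offset 1 and occupies 4 bytes.
Bytes at offsets 1..4: F4 95 3B 1A.
Big-endian: lowest address holds the most-significant byte.
The bytes are already most-significant first: 0xF4953B1A.
Top bit is set, so as a signed 32-bit value this is 0xF4953B1A − 2^32 = -191546598.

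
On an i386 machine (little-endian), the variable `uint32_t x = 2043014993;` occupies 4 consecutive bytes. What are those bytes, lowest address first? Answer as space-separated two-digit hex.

2043014993 in hexadecimal, padded to 32 bits, is 0x79C5EF51.
Split into bytes (most-significant first): 79 C5 EF 51.
Little-endian stores the least-significant byte at the lowest address.
So at ascending addresses the bytes are 51 EF C5 79.

51 EF C5 79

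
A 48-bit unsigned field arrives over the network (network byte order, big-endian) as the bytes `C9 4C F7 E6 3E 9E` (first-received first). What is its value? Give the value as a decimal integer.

In big-endian order the high byte comes first in memory.
The bytes are already most-significant first: 0xC94CF7E63E9E.
0xC94CF7E63E9E = 221332413759134.

221332413759134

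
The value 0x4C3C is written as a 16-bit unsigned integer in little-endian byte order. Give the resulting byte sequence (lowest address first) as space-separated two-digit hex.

Split into bytes (most-significant first): 4C 3C.
Little-endian: lowest address holds the least-significant byte.
So at ascending addresses the bytes are 3C 4C.

3C 4C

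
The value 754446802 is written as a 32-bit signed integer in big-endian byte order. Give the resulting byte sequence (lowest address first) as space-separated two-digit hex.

754446802 in hexadecimal, padded to 32 bits, is 0x2CF7F1D2.
Split into bytes (most-significant first): 2C F7 F1 D2.
Big-endian stores the most-significant byte at the lowest address.
So the memory order matches the most-significant-first order: 2C F7 F1 D2.

2C F7 F1 D2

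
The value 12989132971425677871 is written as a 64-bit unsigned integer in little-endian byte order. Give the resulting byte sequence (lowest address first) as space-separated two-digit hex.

12989132971425677871 in hexadecimal, padded to 64 bits, is 0xB442AB9E3E24422F.
Split into bytes (most-significant first): B4 42 AB 9E 3E 24 42 2F.
Little-endian: lowest address holds the least-significant byte.
So at ascending addresses the bytes are 2F 42 24 3E 9E AB 42 B4.

2F 42 24 3E 9E AB 42 B4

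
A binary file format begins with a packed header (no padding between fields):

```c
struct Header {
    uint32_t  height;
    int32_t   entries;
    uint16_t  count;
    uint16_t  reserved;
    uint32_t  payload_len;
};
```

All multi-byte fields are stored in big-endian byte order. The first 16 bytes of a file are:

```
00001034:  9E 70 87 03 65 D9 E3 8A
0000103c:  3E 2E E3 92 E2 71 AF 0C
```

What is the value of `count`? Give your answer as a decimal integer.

15918

`count` follows `height` (4 B), `entries` (4 B), so it starts at offset 4 + 4 = 8 and occupies 2 bytes.
Bytes at offsets 8..9: 3E 2E.
Big-endian stores the most-significant byte at the lowest address.
The bytes are already most-significant first: 0x3E2E.
0x3E2E = 15918.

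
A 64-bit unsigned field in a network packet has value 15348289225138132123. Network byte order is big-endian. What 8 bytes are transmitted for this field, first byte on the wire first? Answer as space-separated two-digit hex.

D5 00 13 BB 46 50 54 9B

15348289225138132123 in hexadecimal, padded to 64 bits, is 0xD50013BB4650549B.
Split into bytes (most-significant first): D5 00 13 BB 46 50 54 9B.
Big-endian: lowest address holds the most-significant byte.
So the memory order matches the most-significant-first order: D5 00 13 BB 46 50 54 9B.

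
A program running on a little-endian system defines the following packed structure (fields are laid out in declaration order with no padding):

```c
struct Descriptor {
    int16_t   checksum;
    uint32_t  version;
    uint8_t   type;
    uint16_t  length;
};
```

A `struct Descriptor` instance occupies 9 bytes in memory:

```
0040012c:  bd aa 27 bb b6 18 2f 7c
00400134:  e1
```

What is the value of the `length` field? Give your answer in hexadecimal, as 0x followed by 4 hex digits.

0xE17C

`length` follows `checksum` (2 B), `version` (4 B), `type` (1 B), so it starts at offset 2 + 4 + 1 = 7 and occupies 2 bytes.
Bytes at offsets 7..8: 7C E1.
Little-endian stores the least-significant byte at the lowest address.
Reassemble most-significant byte first: E1 7C → 0xE17C.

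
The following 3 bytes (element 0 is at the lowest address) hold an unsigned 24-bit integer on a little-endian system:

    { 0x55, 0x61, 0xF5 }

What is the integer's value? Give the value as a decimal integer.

In little-endian order the low byte comes first in memory.
Reassemble most-significant byte first: F5 61 55 → 0xF56155.
0xF56155 = 16081237.

16081237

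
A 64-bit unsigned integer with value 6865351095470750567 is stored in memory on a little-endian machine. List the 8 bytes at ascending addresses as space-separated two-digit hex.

67 7B DF 77 72 A0 46 5F

6865351095470750567 in hexadecimal, padded to 64 bits, is 0x5F46A07277DF7B67.
Split into bytes (most-significant first): 5F 46 A0 72 77 DF 7B 67.
Little-endian: lowest address holds the least-significant byte.
So at ascending addresses the bytes are 67 7B DF 77 72 A0 46 5F.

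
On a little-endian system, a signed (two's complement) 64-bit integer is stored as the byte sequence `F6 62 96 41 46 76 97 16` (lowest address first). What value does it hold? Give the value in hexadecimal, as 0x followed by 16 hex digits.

Little-endian: lowest address holds the least-significant byte.
Reassemble most-significant byte first: 16 97 76 46 41 96 62 F6 → 0x16977646419662F6.

0x16977646419662F6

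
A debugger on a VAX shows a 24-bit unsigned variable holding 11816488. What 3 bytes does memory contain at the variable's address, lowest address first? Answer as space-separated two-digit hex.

11816488 in hexadecimal, padded to 24 bits, is 0xB44E28.
Split into bytes (most-significant first): B4 4E 28.
Little-endian stores the least-significant byte at the lowest address.
So at ascending addresses the bytes are 28 4E B4.

28 4E B4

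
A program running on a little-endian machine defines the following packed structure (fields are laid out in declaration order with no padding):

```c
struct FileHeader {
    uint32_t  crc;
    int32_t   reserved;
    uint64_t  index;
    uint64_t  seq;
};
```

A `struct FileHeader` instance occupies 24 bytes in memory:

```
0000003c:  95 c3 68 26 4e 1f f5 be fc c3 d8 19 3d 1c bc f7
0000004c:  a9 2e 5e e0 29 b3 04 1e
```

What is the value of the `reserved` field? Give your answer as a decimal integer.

`reserved` follows `crc` (4 bytes), so it starts at byte offset 4 and occupies 4 bytes.
Bytes at offsets 4..7: 4E 1F F5 BE.
In little-endian order the low byte comes first in memory.
Reassemble most-significant byte first: BE F5 1F 4E → 0xBEF51F4E.
Top bit is set, so as a signed 32-bit value this is 0xBEF51F4E − 2^32 = -1091231922.

-1091231922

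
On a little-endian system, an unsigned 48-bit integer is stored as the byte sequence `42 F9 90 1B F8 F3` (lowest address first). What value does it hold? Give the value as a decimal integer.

In little-endian order the low byte comes first in memory.
Reassemble most-significant byte first: F3 F8 1B 90 F9 42 → 0xF3F81B90F942.
0xF3F81B90F942 = 268246939924802.

268246939924802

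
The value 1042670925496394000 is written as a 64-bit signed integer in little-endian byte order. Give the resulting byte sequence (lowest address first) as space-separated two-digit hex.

10 21 D7 B3 AE 4F 78 0E

1042670925496394000 in hexadecimal, padded to 64 bits, is 0x0E784FAEB3D72110.
Split into bytes (most-significant first): 0E 78 4F AE B3 D7 21 10.
In little-endian order the low byte comes first in memory.
So at ascending addresses the bytes are 10 21 D7 B3 AE 4F 78 0E.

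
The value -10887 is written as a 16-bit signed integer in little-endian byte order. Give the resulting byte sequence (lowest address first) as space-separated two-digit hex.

Two's complement of -10887 in 16 bits: 10887 = 0x2A87; invert → 0xD578; add 1 → 0xD579.
Split into bytes (most-significant first): D5 79.
Little-endian stores the least-significant byte at the lowest address.
So at ascending addresses the bytes are 79 D5.

79 D5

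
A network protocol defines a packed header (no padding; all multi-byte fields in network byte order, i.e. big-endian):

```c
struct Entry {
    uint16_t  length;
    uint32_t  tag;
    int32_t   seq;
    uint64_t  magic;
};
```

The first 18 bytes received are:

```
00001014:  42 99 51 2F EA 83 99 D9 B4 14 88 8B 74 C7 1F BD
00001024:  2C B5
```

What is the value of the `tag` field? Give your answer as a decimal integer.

`tag` follows `length` (2 bytes), so it starts at byte offset 2 and occupies 4 bytes.
Bytes at offsets 2..5: 51 2F EA 83.
Big-endian stores the most-significant byte at the lowest address.
The bytes are already most-significant first: 0x512FEA83.
0x512FEA83 = 1362094723.

1362094723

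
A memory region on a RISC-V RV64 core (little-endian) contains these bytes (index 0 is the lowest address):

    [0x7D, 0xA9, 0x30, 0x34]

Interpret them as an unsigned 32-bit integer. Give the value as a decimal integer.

Little-endian: lowest address holds the least-significant byte.
Reassemble most-significant byte first: 34 30 A9 7D → 0x3430A97D.
0x3430A97D = 875604349.

875604349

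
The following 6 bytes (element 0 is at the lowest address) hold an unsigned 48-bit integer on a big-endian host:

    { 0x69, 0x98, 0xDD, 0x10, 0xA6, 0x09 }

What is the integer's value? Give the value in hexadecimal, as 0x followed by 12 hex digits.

Big-endian: lowest address holds the most-significant byte.
The bytes are already most-significant first: 0x6998DD10A609.

0x6998DD10A609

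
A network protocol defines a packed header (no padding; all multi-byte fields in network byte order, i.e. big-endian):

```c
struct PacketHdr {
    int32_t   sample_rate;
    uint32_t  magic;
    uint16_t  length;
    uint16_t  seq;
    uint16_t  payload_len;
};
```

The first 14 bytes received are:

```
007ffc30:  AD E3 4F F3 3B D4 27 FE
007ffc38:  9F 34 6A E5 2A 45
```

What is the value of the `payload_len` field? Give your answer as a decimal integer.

`payload_len` follows `sample_rate` (4 B), `magic` (4 B), `length` (2 B), `seq` (2 B), so it starts at offset 4 + 4 + 2 + 2 = 12 and occupies 2 bytes.
Bytes at offsets 12..13: 2A 45.
Big-endian: lowest address holds the most-significant byte.
The bytes are already most-significant first: 0x2A45.
0x2A45 = 10821.

10821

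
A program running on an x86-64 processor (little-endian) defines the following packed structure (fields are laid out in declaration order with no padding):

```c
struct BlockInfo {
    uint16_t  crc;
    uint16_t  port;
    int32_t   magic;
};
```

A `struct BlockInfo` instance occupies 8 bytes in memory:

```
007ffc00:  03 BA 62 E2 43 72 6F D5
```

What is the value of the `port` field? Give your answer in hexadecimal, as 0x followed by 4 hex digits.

0xE262

`port` follows `crc` (2 bytes), so it starts at byte offset 2 and occupies 2 bytes.
Bytes at offsets 2..3: 62 E2.
Little-endian: lowest address holds the least-significant byte.
Reassemble most-significant byte first: E2 62 → 0xE262.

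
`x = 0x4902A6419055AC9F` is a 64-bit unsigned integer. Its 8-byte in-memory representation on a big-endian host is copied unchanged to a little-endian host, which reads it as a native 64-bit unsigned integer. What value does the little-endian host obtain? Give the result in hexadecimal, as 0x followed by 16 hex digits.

0x9FAC559041A60249

Stored big-endian, the bytes at ascending addresses are 49 02 A6 41 90 55 AC 9F.
Read back as little-endian, the first byte is least significant, giving 0x9FAC559041A60249.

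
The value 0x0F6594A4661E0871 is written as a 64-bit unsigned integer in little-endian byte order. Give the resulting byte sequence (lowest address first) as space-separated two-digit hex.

Split into bytes (most-significant first): 0F 65 94 A4 66 1E 08 71.
Little-endian stores the least-significant byte at the lowest address.
So at ascending addresses the bytes are 71 08 1E 66 A4 94 65 0F.

71 08 1E 66 A4 94 65 0F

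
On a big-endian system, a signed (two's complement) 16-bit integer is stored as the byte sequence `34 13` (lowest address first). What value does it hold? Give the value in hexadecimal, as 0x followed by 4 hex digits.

0x3413

Big-endian: lowest address holds the most-significant byte.
The bytes are already most-significant first: 0x3413.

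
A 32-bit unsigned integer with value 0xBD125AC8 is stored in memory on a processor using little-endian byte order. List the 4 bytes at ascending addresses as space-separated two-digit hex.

Split into bytes (most-significant first): BD 12 5A C8.
Little-endian: lowest address holds the least-significant byte.
So at ascending addresses the bytes are C8 5A 12 BD.

C8 5A 12 BD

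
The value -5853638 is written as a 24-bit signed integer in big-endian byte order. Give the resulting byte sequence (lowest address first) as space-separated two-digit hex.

A6 AE 3A

Two's complement of -5853638 in 24 bits: 5853638 = 0x5951C6; invert → 0xA6AE39; add 1 → 0xA6AE3A.
Split into bytes (most-significant first): A6 AE 3A.
Big-endian stores the most-significant byte at the lowest address.
So the memory order matches the most-significant-first order: A6 AE 3A.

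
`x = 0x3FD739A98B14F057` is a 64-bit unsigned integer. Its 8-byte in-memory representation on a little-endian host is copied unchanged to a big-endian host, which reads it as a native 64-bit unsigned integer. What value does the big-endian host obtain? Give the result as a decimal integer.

6336587265782437695

Stored little-endian, the bytes at ascending addresses are 57 F0 14 8B A9 39 D7 3F.
Read back as big-endian, the last byte is least significant, giving 0x57F0148BA939D73F.
0x57F0148BA939D73F = 6336587265782437695.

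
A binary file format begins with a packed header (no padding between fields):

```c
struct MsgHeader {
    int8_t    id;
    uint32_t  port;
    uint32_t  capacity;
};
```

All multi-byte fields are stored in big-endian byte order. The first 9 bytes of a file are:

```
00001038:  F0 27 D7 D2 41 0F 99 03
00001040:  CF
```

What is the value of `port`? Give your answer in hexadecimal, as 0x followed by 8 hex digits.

`port` follows `id` (1 byte), so it starts at byte offset 1 and occupies 4 bytes.
Bytes at offsets 1..4: 27 D7 D2 41.
Big-endian: lowest address holds the most-significant byte.
The bytes are already most-significant first: 0x27D7D241.

0x27D7D241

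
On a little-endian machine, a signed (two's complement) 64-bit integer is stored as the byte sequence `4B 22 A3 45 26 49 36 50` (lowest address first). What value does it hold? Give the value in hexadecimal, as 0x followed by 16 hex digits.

Little-endian: lowest address holds the least-significant byte.
Reassemble most-significant byte first: 50 36 49 26 45 A3 22 4B → 0x5036492645A3224B.

0x5036492645A3224B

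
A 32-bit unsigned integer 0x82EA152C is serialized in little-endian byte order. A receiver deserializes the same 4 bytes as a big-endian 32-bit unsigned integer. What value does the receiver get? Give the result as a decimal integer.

Stored little-endian, the bytes at ascending addresses are 2C 15 EA 82.
Read back as big-endian, the last byte is least significant, giving 0x2C15EA82.
0x2C15EA82 = 739633794.

739633794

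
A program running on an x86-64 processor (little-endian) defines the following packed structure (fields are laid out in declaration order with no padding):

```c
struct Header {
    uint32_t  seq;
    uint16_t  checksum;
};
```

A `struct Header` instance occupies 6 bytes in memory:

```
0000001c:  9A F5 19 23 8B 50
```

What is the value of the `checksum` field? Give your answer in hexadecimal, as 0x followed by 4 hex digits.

`checksum` follows `seq` (4 bytes), so it starts at byte offset 4 and occupies 2 bytes.
Bytes at offsets 4..5: 8B 50.
Little-endian stores the least-significant byte at the lowest address.
Reassemble most-significant byte first: 50 8B → 0x508B.

0x508B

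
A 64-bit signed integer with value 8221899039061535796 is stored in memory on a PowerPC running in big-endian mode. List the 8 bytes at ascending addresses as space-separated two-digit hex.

72 1A 0D 9D 52 63 6C 34

8221899039061535796 in hexadecimal, padded to 64 bits, is 0x721A0D9D52636C34.
Split into bytes (most-significant first): 72 1A 0D 9D 52 63 6C 34.
In big-endian order the high byte comes first in memory.
So the memory order matches the most-significant-first order: 72 1A 0D 9D 52 63 6C 34.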